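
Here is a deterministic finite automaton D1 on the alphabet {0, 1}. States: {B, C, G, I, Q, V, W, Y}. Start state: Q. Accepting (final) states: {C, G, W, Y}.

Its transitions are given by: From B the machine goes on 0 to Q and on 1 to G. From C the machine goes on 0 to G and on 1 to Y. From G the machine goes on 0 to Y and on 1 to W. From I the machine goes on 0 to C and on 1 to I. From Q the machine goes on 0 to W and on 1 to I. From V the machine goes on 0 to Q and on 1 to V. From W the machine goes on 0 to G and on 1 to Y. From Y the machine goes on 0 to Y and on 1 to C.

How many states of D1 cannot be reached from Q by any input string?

No path from Q leads to B, V; the other 6 states are all reachable.

2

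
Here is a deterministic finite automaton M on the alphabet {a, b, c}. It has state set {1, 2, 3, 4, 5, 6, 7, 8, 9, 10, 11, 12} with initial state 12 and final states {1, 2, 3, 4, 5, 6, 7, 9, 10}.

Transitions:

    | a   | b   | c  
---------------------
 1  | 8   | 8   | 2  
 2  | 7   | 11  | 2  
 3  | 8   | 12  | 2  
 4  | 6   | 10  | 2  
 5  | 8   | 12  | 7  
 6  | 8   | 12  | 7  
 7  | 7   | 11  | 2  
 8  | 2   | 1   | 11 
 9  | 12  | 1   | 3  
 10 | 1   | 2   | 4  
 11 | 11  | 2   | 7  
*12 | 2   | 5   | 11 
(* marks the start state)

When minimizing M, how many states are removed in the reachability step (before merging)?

Starting at 12 and following transitions, the reachable set is {1, 2, 5, 7, 8, 11, 12}. That leaves 3, 4, 6, 9, 10 unreachable — 5 in total.

5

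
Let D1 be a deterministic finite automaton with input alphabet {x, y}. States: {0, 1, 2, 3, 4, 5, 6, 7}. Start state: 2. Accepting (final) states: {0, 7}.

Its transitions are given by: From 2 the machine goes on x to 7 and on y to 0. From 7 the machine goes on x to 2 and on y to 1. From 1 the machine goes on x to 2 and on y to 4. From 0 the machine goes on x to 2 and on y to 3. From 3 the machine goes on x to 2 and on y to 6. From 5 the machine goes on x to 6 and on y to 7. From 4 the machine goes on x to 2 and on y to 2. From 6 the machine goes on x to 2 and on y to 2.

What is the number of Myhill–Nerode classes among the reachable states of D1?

4

States {5} cannot be reached from the start state, so discard them.
Start with accepting vs non-accepting: {0,7} | {1,2,3,4,6}.
Refine {1,2,3,4,6} on symbol x: members go to different blocks, giving {1,3,4,6} and {2}.
On input y, block {1,3,4,6} splits into {1,3} and {4,6}.
The partition is now stable with 4 blocks: {0,7} | {1,3} | {2} | {4,6}.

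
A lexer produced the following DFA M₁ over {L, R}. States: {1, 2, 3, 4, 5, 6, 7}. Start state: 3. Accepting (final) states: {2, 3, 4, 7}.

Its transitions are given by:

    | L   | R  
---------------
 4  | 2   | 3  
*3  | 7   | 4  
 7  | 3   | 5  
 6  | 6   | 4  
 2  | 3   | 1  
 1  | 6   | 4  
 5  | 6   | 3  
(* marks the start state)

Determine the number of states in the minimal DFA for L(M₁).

3

Every state is reachable, so we keep all 7.
P0 = {2,3,4,7} | {1,5,6}.
Split {2,3,4,7} by δ(·,R) → {2,7} and {3,4}.
Stable partition: {2,7} | {1,5,6} | {3,4} — 3 equivalence classes.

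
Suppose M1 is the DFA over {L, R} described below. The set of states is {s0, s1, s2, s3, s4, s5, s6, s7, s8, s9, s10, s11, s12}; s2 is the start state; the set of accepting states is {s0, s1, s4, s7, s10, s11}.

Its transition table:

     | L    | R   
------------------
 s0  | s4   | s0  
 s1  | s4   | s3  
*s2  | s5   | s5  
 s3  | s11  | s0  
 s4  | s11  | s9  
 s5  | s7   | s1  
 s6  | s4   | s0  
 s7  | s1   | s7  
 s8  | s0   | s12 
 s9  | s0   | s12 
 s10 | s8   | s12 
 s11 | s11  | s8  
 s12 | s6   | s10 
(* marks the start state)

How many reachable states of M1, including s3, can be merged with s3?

2

Start with accepting vs non-accepting: {s0,s1,s4,s7,s10,s11} | {s2,s3,s5,s6,s8,s9,s12}.
Split {s0,s1,s4,s7,s10,s11} by δ(·,L) → {s0,s1,s4,s7,s11} and {s10}.
Refine {s0,s1,s4,s7,s11} on symbol R: members go to different blocks, giving {s1,s4,s11} and {s0,s7}.
On input L, block {s2,s3,s5,s6,s8,s9,s12} splits into {s5,s8,s9} and {s2,s12} and {s3,s6}.
On input R, block {s1,s4,s11} splits into {s4,s11} and {s1}.
On input R, block {s5,s8,s9} splits into {s8,s9} and {s5}.
Split {s0,s7} by δ(·,L) → {s0} and {s7}.
Refine {s2,s12} on symbol L: members go to different blocks, giving {s2} and {s12}.
Stable partition: {s4,s11} | {s8,s9} | {s10} | {s0} | {s2} | {s3,s6} | {s1} | {s5} | {s7} | {s12} — 10 equivalence classes.
The equivalence class containing s3 is {s3,s6}, of size 2.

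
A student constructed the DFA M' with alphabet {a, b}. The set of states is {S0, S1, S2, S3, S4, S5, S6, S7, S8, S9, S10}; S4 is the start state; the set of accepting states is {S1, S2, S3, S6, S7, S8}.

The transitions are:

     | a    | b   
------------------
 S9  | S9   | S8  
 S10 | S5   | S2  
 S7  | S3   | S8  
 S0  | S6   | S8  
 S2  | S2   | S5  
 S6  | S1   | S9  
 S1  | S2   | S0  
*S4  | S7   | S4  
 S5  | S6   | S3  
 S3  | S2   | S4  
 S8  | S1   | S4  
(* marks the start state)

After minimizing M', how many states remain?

7

Reachable states from the start: {S0,S1,S2,S3,S4,S5,S6,S7,S8,S9}. Unreachable: {S10} — drop them.
Initial partition by acceptance: {S1,S2,S3,S6,S7,S8} | {S0,S4,S5,S9}.
Refine {S1,S2,S3,S6,S7,S8} on symbol b: members go to different blocks, giving {S1,S2,S3,S6,S8} and {S7}.
On input a, block {S0,S4,S5,S9} splits into {S0,S5} and {S4} and {S9}.
Refine {S1,S2,S3,S6,S8} on symbol b: members go to different blocks, giving {S1,S2} and {S3,S8} and {S6}.
No further refinement is possible. Final partition (7 blocks): {S1,S2} | {S0,S5} | {S7} | {S4} | {S9} | {S3,S8} | {S6}.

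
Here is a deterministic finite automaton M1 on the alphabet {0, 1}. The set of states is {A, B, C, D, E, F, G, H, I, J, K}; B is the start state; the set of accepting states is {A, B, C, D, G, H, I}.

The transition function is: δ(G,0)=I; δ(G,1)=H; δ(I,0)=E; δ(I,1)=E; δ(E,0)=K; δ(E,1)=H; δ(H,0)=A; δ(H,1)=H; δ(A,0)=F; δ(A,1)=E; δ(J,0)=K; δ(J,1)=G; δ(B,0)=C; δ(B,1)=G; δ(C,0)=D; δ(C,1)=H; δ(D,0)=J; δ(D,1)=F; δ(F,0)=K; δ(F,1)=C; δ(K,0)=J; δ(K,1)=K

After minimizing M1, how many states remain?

Every state is reachable, so we keep all 11.
Initial partition by acceptance: {A,B,C,D,G,H,I} | {E,F,J,K}.
Refine {A,B,C,D,G,H,I} on symbol 0: members go to different blocks, giving {B,C,G,H} and {A,D,I}.
On input 0, block {B,C,G,H} splits into {C,G,H} and {B}.
On input 1, block {E,F,J,K} splits into {E,F,J} and {K}.
No further refinement is possible. Final partition (5 blocks): {C,G,H} | {E,F,J} | {A,D,I} | {B} | {K}.

5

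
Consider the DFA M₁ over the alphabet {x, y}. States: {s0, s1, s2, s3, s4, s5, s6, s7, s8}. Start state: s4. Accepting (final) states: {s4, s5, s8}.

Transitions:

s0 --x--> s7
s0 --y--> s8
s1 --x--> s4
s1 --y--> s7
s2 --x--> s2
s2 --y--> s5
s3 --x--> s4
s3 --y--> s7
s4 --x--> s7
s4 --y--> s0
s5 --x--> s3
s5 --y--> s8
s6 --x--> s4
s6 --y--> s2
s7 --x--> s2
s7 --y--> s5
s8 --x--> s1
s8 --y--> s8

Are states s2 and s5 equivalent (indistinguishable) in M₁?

No

Reachable states from the start: {s0,s1,s2,s3,s4,s5,s7,s8}. Unreachable: {s6} — drop them.
P0 = {s4,s5,s8} | {s0,s1,s2,s3,s7}.
On input y, block {s4,s5,s8} splits into {s5,s8} and {s4}.
Refine {s0,s1,s2,s3,s7} on symbol x: members go to different blocks, giving {s0,s2,s7} and {s1,s3}.
The partition is now stable with 4 blocks: {s5,s8} | {s0,s2,s7} | {s4} | {s1,s3}.
s2 and s5 end up in different blocks, so they are distinguishable. For instance, the string 'ε' is accepted from only s5.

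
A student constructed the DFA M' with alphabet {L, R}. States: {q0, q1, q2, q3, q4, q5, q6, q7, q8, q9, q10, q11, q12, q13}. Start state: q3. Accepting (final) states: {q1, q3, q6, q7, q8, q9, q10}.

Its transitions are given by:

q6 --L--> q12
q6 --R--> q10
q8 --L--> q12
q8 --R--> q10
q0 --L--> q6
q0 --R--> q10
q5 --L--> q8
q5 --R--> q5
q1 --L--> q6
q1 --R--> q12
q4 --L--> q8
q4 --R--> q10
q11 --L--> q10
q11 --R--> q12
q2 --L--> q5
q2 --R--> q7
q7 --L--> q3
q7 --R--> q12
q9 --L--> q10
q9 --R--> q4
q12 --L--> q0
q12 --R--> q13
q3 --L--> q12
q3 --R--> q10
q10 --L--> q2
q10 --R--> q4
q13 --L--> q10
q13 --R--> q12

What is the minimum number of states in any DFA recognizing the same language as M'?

Reachable states from the start: {q0,q2,q3,q4,q5,q6,q7,q8,q10,q12,q13}. Unreachable: {q1,q9,q11} — drop them.
P0 = {q3,q6,q7,q8,q10} | {q0,q2,q4,q5,q12,q13}.
On input L, block {q3,q6,q7,q8,q10} splits into {q3,q6,q8,q10} and {q7}.
On input R, block {q3,q6,q8,q10} splits into {q3,q6,q8} and {q10}.
Split {q0,q2,q4,q5,q12,q13} by δ(·,L) → {q0,q4,q5} and {q2,q12} and {q13}.
Split {q0,q4,q5} by δ(·,R) → {q0,q4} and {q5}.
Refine {q2,q12} on symbol L: members go to different blocks, giving {q2} and {q12}.
The partition is now stable with 8 blocks: {q3,q6,q8} | {q0,q4} | {q7} | {q10} | {q2} | {q13} | {q5} | {q12}.

8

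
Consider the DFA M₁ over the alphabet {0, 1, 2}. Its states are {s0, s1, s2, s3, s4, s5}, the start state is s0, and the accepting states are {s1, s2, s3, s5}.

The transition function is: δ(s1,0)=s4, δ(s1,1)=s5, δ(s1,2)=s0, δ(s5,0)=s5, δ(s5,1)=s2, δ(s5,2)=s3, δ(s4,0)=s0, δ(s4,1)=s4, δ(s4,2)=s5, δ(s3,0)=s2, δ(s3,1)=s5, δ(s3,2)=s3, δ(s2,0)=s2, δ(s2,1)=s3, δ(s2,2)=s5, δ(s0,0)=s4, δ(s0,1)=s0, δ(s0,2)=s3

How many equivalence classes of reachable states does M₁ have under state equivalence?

2

Reachable states from the start: {s0,s2,s3,s4,s5}. Unreachable: {s1} — drop them.
Initial partition by acceptance: {s2,s3,s5} | {s0,s4}.
No further refinement is possible. Final partition (2 blocks): {s2,s3,s5} | {s0,s4}.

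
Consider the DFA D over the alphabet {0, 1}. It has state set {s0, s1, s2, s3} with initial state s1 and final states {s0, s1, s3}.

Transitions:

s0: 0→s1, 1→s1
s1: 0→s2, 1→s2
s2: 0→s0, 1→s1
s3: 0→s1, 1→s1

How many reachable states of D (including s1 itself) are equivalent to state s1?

1

States {s3} cannot be reached from the start state, so discard them.
Initial partition by acceptance: {s0,s1} | {s2}.
Refine {s0,s1} on symbol 0: members go to different blocks, giving {s0} and {s1}.
The partition is now stable with 3 blocks: {s0} | {s2} | {s1}.
State s1 belongs to the block {s1}, which has 1 states.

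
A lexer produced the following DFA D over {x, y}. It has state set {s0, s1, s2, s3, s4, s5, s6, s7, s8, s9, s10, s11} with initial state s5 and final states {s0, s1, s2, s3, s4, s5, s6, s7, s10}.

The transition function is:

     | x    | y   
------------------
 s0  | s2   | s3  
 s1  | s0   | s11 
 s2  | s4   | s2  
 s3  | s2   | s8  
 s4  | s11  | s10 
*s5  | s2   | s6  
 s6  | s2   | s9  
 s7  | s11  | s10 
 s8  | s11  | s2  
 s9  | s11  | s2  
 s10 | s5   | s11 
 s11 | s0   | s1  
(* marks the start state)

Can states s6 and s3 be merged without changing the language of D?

Reachable states from the start: {s0,s1,s2,s3,s4,s5,s6,s8,s9,s10,s11}. Unreachable: {s7} — drop them.
P0 = {s0,s1,s2,s3,s4,s5,s6,s10} | {s8,s9,s11}.
On input x, block {s0,s1,s2,s3,s4,s5,s6,s10} splits into {s0,s1,s2,s3,s5,s6,s10} and {s4}.
On input x, block {s0,s1,s2,s3,s5,s6,s10} splits into {s0,s1,s3,s5,s6,s10} and {s2}.
Refine {s0,s1,s3,s5,s6,s10} on symbol x: members go to different blocks, giving {s0,s3,s5,s6} and {s1,s10}.
Split {s0,s3,s5,s6} by δ(·,y) → {s0,s5} and {s3,s6}.
On input x, block {s8,s9,s11} splits into {s8,s9} and {s11}.
The partition is now stable with 7 blocks: {s0,s5} | {s8,s9} | {s4} | {s2} | {s1,s10} | {s3,s6} | {s11}.
s6 and s3 lie in the same block of the stable partition, so they are equivalent — no string distinguishes them.

Yes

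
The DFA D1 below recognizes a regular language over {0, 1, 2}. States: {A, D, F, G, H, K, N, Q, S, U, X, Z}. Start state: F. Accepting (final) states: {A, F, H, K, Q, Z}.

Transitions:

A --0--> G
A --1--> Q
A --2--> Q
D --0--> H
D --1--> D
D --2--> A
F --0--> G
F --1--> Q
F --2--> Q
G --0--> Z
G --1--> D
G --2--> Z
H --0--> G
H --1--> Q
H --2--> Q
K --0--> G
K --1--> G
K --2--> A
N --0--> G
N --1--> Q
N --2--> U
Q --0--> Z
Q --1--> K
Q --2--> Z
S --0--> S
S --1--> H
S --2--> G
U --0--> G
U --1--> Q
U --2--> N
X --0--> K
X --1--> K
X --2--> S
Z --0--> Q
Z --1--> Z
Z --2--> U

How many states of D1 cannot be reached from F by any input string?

Starting at F and following transitions, the reachable set is {A, D, F, G, H, K, N, Q, U, Z}. That leaves S, X unreachable — 2 in total.

2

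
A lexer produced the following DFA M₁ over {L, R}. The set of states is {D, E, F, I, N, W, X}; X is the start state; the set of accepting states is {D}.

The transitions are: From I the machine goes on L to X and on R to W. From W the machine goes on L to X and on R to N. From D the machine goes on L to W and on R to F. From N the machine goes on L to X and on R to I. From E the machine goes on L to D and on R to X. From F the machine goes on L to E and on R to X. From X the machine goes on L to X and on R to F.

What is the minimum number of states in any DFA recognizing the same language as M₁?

5

Initial partition by acceptance: {D} | {E,F,I,N,W,X}.
On input L, block {E,F,I,N,W,X} splits into {F,I,N,W,X} and {E}.
Refine {F,I,N,W,X} on symbol L: members go to different blocks, giving {I,N,W,X} and {F}.
Split {I,N,W,X} by δ(·,R) → {I,N,W} and {X}.
Stable partition: {D} | {I,N,W} | {E} | {F} | {X} — 5 equivalence classes.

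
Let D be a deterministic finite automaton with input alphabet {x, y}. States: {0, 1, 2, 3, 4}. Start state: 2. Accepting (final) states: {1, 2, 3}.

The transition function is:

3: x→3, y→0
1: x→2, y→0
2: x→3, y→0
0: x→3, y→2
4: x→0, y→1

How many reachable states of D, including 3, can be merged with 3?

2

First remove the unreachable states {1,4}; 3 states remain.
Initial partition by acceptance: {2,3} | {0}.
Stable partition: {2,3} | {0} — 2 equivalence classes.
The equivalence class containing 3 is {2,3}, of size 2.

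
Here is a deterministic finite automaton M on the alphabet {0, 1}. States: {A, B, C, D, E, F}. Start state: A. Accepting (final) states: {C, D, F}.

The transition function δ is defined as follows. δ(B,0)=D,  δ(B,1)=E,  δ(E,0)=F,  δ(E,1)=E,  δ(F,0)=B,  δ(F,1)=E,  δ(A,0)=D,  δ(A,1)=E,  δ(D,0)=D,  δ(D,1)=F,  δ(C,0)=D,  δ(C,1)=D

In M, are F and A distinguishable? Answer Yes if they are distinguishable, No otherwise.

First remove the unreachable states {C}; 5 states remain.
Start with accepting vs non-accepting: {D,F} | {A,B,E}.
Refine {D,F} on symbol 0: members go to different blocks, giving {D} and {F}.
Split {A,B,E} by δ(·,0) → {A,B} and {E}.
Stable partition: {D} | {A,B} | {F} | {E} — 4 equivalence classes.
F and A end up in different blocks, so they are distinguishable. For instance, the string 'ε' is accepted from only F.

Yes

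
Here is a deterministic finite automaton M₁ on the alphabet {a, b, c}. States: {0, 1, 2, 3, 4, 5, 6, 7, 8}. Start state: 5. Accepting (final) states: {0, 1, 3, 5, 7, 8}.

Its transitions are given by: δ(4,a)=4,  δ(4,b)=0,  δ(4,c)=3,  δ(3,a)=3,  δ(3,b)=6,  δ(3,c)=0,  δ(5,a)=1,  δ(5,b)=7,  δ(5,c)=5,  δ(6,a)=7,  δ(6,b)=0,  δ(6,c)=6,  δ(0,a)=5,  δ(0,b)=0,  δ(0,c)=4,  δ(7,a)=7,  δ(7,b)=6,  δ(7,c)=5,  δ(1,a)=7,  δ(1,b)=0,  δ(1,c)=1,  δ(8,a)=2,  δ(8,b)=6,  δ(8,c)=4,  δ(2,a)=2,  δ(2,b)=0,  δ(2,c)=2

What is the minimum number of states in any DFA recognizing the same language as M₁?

First remove the unreachable states {2,8}; 7 states remain.
Initial partition by acceptance: {0,1,3,5,7} | {4,6}.
On input b, block {0,1,3,5,7} splits into {0,1,5} and {3,7}.
Split {0,1,5} by δ(·,a) → {0,5} and {1}.
Split {0,5} by δ(·,a) → {0} and {5}.
Split {4,6} by δ(·,a) → {4} and {6}.
On input c, block {3,7} splits into {3} and {7}.
No further refinement is possible. Final partition (7 blocks): {0} | {4} | {3} | {1} | {5} | {6} | {7}.

7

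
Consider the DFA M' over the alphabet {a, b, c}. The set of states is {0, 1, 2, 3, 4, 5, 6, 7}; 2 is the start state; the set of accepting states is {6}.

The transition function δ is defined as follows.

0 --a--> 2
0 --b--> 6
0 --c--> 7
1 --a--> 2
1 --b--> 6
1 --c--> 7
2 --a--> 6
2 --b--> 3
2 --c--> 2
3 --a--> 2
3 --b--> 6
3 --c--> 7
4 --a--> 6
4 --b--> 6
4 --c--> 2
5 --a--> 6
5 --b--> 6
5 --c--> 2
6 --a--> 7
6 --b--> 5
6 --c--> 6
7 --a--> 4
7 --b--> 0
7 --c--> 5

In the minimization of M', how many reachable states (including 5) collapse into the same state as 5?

2

States {1} cannot be reached from the start state, so discard them.
P0 = {6} | {0,2,3,4,5,7}.
Split {0,2,3,4,5,7} by δ(·,a) → {0,3,7} and {2,4,5}.
Refine {0,3,7} on symbol b: members go to different blocks, giving {0,3} and {7}.
On input b, block {2,4,5} splits into {4,5} and {2}.
The partition is now stable with 5 blocks: {6} | {0,3} | {4,5} | {7} | {2}.
State 5 belongs to the block {4,5}, which has 2 states.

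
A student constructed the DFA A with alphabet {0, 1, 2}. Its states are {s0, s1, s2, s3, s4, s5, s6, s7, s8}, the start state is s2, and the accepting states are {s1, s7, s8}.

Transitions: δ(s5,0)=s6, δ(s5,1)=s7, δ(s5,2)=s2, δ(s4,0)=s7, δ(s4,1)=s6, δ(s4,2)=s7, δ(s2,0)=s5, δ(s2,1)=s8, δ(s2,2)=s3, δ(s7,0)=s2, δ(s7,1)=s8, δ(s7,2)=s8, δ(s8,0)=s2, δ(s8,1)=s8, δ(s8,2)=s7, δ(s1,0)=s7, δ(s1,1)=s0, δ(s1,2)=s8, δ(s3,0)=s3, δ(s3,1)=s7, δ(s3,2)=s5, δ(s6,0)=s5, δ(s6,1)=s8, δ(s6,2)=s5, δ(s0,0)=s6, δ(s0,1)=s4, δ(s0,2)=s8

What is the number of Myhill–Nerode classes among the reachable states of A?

States {s0,s1,s4} cannot be reached from the start state, so discard them.
Start with accepting vs non-accepting: {s7,s8} | {s2,s3,s5,s6}.
The partition is now stable with 2 blocks: {s7,s8} | {s2,s3,s5,s6}.

2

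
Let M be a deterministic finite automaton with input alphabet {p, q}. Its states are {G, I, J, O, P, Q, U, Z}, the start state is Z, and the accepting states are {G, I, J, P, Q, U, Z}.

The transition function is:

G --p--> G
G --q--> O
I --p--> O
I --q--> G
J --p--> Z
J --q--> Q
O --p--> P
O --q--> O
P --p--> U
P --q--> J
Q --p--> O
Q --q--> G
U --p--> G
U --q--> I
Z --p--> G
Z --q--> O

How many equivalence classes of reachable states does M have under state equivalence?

All states are reachable from the start state.
P0 = {G,I,J,P,Q,U,Z} | {O}.
Split {G,I,J,P,Q,U,Z} by δ(·,p) → {G,J,P,U,Z} and {I,Q}.
On input q, block {G,J,P,U,Z} splits into {G,Z} and {J,U} and {P}.
No further refinement is possible. Final partition (5 blocks): {G,Z} | {O} | {I,Q} | {J,U} | {P}.

5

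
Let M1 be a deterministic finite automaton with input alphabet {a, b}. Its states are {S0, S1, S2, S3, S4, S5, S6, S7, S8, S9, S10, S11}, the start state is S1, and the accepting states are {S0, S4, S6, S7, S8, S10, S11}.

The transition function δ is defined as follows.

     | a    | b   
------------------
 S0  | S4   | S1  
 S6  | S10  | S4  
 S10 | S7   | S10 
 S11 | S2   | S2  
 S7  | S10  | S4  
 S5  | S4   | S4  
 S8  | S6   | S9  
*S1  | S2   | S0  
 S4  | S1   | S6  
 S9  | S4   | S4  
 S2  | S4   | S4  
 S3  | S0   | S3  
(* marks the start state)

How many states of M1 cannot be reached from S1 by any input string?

No path from S1 leads to S3, S5, S8, S9, S11; the other 7 states are all reachable.

5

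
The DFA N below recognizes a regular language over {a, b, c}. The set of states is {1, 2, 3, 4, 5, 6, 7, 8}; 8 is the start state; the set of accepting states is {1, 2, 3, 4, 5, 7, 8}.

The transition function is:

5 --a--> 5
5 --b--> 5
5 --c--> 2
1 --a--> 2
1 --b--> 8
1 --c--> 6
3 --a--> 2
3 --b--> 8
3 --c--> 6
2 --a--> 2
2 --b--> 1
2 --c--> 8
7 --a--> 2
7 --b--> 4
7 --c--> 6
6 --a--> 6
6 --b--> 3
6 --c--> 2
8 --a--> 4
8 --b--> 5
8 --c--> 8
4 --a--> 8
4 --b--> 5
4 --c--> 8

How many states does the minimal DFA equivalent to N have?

5

States {7} cannot be reached from the start state, so discard them.
P0 = {1,2,3,4,5,8} | {6}.
Refine {1,2,3,4,5,8} on symbol c: members go to different blocks, giving {2,4,5,8} and {1,3}.
On input b, block {2,4,5,8} splits into {4,5,8} and {2}.
Refine {4,5,8} on symbol c: members go to different blocks, giving {4,8} and {5}.
No further refinement is possible. Final partition (5 blocks): {4,8} | {6} | {1,3} | {2} | {5}.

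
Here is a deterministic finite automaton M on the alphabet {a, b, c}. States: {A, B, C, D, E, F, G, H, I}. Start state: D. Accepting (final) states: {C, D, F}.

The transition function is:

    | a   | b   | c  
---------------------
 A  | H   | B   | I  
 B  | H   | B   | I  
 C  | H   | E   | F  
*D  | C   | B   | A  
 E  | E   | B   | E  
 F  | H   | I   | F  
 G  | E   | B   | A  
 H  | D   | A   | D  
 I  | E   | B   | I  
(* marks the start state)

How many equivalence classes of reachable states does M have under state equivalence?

Reachable states from the start: {A,B,C,D,E,F,H,I}. Unreachable: {G} — drop them.
Initial partition by acceptance: {C,D,F} | {A,B,E,H,I}.
Split {C,D,F} by δ(·,a) → {C,F} and {D}.
Split {A,B,E,H,I} by δ(·,a) → {A,B,E,I} and {H}.
Split {A,B,E,I} by δ(·,a) → {A,B} and {E,I}.
Stable partition: {C,F} | {A,B} | {D} | {H} | {E,I} — 5 equivalence classes.

5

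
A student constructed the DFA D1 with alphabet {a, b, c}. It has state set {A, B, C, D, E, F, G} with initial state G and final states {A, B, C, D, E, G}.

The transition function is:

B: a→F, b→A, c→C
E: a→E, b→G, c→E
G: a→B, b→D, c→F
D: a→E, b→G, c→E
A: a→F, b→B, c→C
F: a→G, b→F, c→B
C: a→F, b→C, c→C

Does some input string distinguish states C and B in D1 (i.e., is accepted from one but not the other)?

All states are reachable from the start state.
Start with accepting vs non-accepting: {A,B,C,D,E,G} | {F}.
On input a, block {A,B,C,D,E,G} splits into {A,B,C} and {D,E,G}.
Refine {D,E,G} on symbol a: members go to different blocks, giving {D,E} and {G}.
The partition is now stable with 4 blocks: {A,B,C} | {F} | {D,E} | {G}.
C and B lie in the same block of the stable partition, so they are equivalent — no string distinguishes them.

No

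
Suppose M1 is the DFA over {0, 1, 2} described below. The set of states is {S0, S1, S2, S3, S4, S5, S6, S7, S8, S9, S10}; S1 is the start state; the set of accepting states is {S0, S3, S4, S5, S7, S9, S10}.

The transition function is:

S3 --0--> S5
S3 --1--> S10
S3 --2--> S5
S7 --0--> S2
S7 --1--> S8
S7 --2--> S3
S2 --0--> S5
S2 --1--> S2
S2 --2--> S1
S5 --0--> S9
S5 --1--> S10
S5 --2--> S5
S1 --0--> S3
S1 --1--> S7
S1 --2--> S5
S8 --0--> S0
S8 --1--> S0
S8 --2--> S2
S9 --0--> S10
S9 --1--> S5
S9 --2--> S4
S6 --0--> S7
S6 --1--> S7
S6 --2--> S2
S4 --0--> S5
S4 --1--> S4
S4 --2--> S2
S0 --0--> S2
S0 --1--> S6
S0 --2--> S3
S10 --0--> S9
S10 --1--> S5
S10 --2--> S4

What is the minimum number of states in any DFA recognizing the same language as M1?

8

All states are reachable from the start state.
Initial partition by acceptance: {S0,S3,S4,S5,S7,S9,S10} | {S1,S2,S6,S8}.
On input 0, block {S0,S3,S4,S5,S7,S9,S10} splits into {S3,S4,S5,S9,S10} and {S0,S7}.
Split {S3,S4,S5,S9,S10} by δ(·,2) → {S3,S5,S9,S10} and {S4}.
On input 2, block {S3,S5,S9,S10} splits into {S3,S5} and {S9,S10}.
Refine {S3,S5} on symbol 0: members go to different blocks, giving {S3} and {S5}.
On input 0, block {S1,S2,S6,S8} splits into {S6,S8} and {S1} and {S2}.
The partition is now stable with 8 blocks: {S3} | {S6,S8} | {S0,S7} | {S4} | {S9,S10} | {S5} | {S1} | {S2}.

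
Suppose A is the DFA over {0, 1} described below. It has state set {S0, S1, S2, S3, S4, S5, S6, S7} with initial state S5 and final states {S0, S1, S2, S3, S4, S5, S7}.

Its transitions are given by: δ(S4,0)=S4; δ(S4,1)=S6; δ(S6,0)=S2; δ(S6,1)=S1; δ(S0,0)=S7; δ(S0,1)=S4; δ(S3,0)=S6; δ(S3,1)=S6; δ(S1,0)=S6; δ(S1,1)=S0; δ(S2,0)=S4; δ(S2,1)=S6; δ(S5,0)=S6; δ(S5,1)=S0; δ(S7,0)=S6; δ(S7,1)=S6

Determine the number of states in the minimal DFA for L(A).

5

States {S3} cannot be reached from the start state, so discard them.
Initial partition by acceptance: {S0,S1,S2,S4,S5,S7} | {S6}.
Refine {S0,S1,S2,S4,S5,S7} on symbol 0: members go to different blocks, giving {S0,S2,S4} and {S1,S5,S7}.
On input 0, block {S0,S2,S4} splits into {S2,S4} and {S0}.
Split {S1,S5,S7} by δ(·,1) → {S1,S5} and {S7}.
Stable partition: {S2,S4} | {S6} | {S1,S5} | {S0} | {S7} — 5 equivalence classes.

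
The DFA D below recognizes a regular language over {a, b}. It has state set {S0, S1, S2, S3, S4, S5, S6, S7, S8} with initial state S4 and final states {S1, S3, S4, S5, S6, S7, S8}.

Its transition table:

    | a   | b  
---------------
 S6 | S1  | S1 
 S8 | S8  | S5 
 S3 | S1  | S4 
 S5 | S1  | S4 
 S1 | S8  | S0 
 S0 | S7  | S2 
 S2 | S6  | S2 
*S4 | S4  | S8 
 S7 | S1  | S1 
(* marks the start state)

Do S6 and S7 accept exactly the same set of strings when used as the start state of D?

States {S3} cannot be reached from the start state, so discard them.
P0 = {S1,S4,S5,S6,S7,S8} | {S0,S2}.
Split {S1,S4,S5,S6,S7,S8} by δ(·,b) → {S4,S5,S6,S7,S8} and {S1}.
Split {S4,S5,S6,S7,S8} by δ(·,a) → {S5,S6,S7} and {S4,S8}.
On input b, block {S5,S6,S7} splits into {S6,S7} and {S5}.
Split {S4,S8} by δ(·,b) → {S4} and {S8}.
Stable partition: {S6,S7} | {S0,S2} | {S1} | {S4} | {S5} | {S8} — 6 equivalence classes.
S6 and S7 lie in the same block of the stable partition, so they are equivalent — no string distinguishes them.

Yes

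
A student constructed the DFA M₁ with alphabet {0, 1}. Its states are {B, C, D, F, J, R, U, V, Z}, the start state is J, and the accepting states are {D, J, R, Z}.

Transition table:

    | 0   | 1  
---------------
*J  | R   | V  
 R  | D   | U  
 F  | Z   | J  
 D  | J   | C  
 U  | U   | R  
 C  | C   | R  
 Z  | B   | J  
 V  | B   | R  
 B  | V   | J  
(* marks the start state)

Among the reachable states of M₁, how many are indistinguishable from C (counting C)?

4

States {F,Z} cannot be reached from the start state, so discard them.
Start with accepting vs non-accepting: {D,J,R} | {B,C,U,V}.
No further refinement is possible. Final partition (2 blocks): {D,J,R} | {B,C,U,V}.
State C belongs to the block {B,C,U,V}, which has 4 states.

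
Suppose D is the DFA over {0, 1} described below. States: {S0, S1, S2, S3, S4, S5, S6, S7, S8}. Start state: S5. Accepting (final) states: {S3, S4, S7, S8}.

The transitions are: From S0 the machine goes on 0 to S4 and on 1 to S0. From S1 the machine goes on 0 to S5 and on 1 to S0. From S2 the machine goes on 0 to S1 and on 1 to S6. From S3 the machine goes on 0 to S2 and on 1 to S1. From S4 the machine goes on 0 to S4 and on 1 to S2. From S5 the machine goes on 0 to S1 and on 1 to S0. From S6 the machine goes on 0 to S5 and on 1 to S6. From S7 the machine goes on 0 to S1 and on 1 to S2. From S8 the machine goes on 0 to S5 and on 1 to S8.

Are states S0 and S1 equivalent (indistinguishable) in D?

States {S3,S7,S8} cannot be reached from the start state, so discard them.
Start with accepting vs non-accepting: {S4} | {S0,S1,S2,S5,S6}.
Refine {S0,S1,S2,S5,S6} on symbol 0: members go to different blocks, giving {S1,S2,S5,S6} and {S0}.
Split {S1,S2,S5,S6} by δ(·,1) → {S1,S5} and {S2,S6}.
The partition is now stable with 4 blocks: {S4} | {S1,S5} | {S0} | {S2,S6}.
S0 and S1 end up in different blocks, so they are distinguishable. For instance, the string '0' is accepted from only S0.

No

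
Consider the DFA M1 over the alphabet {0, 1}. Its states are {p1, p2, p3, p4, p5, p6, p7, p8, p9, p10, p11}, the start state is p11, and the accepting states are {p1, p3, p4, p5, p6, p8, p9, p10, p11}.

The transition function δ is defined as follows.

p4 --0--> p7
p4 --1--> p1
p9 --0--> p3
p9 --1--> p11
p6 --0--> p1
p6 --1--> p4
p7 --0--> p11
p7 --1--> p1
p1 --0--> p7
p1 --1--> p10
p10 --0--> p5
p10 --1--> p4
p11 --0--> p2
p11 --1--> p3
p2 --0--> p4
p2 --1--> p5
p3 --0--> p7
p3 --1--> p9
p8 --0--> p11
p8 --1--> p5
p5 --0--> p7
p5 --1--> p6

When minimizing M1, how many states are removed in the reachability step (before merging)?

Starting at p11 and following transitions, the reachable set is {p1, p2, p3, p4, p5, p6, p7, p9, p10, p11}. That leaves p8 unreachable — 1 in total.

1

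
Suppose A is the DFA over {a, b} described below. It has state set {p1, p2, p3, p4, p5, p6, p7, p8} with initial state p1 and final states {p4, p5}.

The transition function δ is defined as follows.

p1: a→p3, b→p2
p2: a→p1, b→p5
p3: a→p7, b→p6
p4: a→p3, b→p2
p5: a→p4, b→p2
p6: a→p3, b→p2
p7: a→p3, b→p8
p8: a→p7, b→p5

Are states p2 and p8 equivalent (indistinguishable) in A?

Every state is reachable, so we keep all 8.
P0 = {p4,p5} | {p1,p2,p3,p6,p7,p8}.
On input a, block {p4,p5} splits into {p4} and {p5}.
On input b, block {p1,p2,p3,p6,p7,p8} splits into {p1,p3,p6,p7} and {p2,p8}.
Split {p1,p3,p6,p7} by δ(·,b) → {p1,p6,p7} and {p3}.
The partition is now stable with 5 blocks: {p4} | {p1,p6,p7} | {p5} | {p2,p8} | {p3}.
p2 and p8 lie in the same block of the stable partition, so they are equivalent — no string distinguishes them.

Yes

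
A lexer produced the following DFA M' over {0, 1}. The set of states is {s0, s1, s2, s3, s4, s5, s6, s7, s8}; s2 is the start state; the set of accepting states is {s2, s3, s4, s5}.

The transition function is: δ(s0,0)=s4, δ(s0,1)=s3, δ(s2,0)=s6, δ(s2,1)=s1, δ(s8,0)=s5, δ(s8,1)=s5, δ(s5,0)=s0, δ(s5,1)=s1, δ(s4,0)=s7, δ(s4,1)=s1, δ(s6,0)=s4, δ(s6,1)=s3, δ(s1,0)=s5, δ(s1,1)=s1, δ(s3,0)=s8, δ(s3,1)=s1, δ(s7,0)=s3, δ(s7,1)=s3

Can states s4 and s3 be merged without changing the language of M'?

P0 = {s2,s3,s4,s5} | {s0,s1,s6,s7,s8}.
Split {s0,s1,s6,s7,s8} by δ(·,1) → {s0,s6,s7,s8} and {s1}.
Stable partition: {s2,s3,s4,s5} | {s0,s6,s7,s8} | {s1} — 3 equivalence classes.
s4 and s3 lie in the same block of the stable partition, so they are equivalent — no string distinguishes them.

Yes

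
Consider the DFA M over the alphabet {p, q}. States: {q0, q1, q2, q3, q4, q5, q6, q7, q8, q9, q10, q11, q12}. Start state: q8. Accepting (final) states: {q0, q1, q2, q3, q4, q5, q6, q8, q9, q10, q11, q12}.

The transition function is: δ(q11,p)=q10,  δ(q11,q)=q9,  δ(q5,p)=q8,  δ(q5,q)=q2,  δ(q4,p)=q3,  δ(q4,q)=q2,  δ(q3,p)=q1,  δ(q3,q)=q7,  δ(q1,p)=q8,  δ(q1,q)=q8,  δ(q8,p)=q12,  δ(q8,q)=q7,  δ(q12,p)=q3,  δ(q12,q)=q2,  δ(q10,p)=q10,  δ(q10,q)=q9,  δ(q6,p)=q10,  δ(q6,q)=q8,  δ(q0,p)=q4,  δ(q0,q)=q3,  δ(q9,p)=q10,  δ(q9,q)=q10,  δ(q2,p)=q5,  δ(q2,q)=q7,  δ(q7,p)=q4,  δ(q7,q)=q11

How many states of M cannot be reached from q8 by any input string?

2

BFS from q8 reaches {q1, q2, q3, q4, q5, q7, q8, q9, q10, q11, q12}; the 2 state(s) q0, q6 are never visited.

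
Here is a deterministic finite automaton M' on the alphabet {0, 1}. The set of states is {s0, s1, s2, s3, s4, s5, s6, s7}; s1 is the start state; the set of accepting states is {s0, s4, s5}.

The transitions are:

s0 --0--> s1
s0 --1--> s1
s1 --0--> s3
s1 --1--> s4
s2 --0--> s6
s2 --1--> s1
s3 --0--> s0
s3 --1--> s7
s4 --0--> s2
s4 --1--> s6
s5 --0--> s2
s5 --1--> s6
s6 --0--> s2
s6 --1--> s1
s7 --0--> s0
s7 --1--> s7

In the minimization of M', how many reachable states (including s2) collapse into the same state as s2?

States {s5} cannot be reached from the start state, so discard them.
Initial partition by acceptance: {s0,s4} | {s1,s2,s3,s6,s7}.
On input 0, block {s1,s2,s3,s6,s7} splits into {s1,s2,s6} and {s3,s7}.
On input 0, block {s1,s2,s6} splits into {s2,s6} and {s1}.
On input 0, block {s0,s4} splits into {s0} and {s4}.
The partition is now stable with 5 blocks: {s0} | {s2,s6} | {s3,s7} | {s1} | {s4}.
The equivalence class containing s2 is {s2,s6}, of size 2.

2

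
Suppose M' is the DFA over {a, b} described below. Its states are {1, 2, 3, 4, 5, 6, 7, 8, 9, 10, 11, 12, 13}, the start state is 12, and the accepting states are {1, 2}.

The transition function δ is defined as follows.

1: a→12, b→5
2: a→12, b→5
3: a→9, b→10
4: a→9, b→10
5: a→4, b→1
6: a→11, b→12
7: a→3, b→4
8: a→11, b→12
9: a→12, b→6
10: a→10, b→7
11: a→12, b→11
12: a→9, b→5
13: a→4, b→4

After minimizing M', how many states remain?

9

First remove the unreachable states {2,8,13}; 10 states remain.
Initial partition by acceptance: {1} | {3,4,5,6,7,9,10,11,12}.
Split {3,4,5,6,7,9,10,11,12} by δ(·,b) → {3,4,6,7,9,10,11,12} and {5}.
Refine {3,4,6,7,9,10,11,12} on symbol b: members go to different blocks, giving {3,4,6,7,9,10,11} and {12}.
Refine {3,4,6,7,9,10,11} on symbol a: members go to different blocks, giving {3,4,6,7,10} and {9,11}.
Refine {3,4,6,7,10} on symbol a: members go to different blocks, giving {3,4,6} and {7,10}.
On input b, block {3,4,6} splits into {3,4} and {6}.
On input b, block {9,11} splits into {9} and {11}.
Split {7,10} by δ(·,a) → {7} and {10}.
Stable partition: {1} | {3,4} | {5} | {12} | {9} | {7} | {6} | {11} | {10} — 9 equivalence classes.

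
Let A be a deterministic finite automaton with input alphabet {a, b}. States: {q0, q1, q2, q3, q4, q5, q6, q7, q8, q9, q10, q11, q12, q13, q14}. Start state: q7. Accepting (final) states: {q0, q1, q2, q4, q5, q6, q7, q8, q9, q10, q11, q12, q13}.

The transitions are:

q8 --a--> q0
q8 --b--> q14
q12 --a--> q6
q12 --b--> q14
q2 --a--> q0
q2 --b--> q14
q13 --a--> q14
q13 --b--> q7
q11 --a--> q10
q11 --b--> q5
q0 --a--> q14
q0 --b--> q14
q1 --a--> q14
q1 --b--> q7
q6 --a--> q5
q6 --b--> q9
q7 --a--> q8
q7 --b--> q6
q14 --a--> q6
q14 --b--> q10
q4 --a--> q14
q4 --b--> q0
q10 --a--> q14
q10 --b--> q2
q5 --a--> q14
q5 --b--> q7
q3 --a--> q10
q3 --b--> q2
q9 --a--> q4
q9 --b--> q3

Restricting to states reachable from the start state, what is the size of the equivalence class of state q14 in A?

Reachable states from the start: {q0,q2,q3,q4,q5,q6,q7,q8,q9,q10,q14}. Unreachable: {q1,q11,q12,q13} — drop them.
Initial partition by acceptance: {q0,q2,q4,q5,q6,q7,q8,q9,q10} | {q3,q14}.
On input a, block {q0,q2,q4,q5,q6,q7,q8,q9,q10} splits into {q2,q6,q7,q8,q9} and {q0,q4,q5,q10}.
Split {q2,q6,q7,q8,q9} by δ(·,a) → {q2,q6,q8,q9} and {q7}.
Split {q2,q6,q8,q9} by δ(·,b) → {q2,q8,q9} and {q6}.
On input a, block {q3,q14} splits into {q3} and {q14}.
On input b, block {q2,q8,q9} splits into {q2,q8} and {q9}.
On input b, block {q0,q4,q5,q10} splits into {q0} and {q4} and {q5} and {q10}.
The partition is now stable with 10 blocks: {q2,q8} | {q3} | {q0} | {q7} | {q6} | {q14} | {q9} | {q4} | {q5} | {q10}.
The equivalence class containing q14 is {q14}, of size 1.

1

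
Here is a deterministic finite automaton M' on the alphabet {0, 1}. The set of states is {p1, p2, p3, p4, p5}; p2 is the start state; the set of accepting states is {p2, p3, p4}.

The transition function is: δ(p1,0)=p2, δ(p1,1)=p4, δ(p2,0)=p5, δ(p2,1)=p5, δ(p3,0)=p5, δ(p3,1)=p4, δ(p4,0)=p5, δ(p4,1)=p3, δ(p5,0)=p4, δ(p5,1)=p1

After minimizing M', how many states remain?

4

Initial partition by acceptance: {p2,p3,p4} | {p1,p5}.
On input 1, block {p2,p3,p4} splits into {p3,p4} and {p2}.
Split {p1,p5} by δ(·,0) → {p1} and {p5}.
Stable partition: {p3,p4} | {p1} | {p2} | {p5} — 4 equivalence classes.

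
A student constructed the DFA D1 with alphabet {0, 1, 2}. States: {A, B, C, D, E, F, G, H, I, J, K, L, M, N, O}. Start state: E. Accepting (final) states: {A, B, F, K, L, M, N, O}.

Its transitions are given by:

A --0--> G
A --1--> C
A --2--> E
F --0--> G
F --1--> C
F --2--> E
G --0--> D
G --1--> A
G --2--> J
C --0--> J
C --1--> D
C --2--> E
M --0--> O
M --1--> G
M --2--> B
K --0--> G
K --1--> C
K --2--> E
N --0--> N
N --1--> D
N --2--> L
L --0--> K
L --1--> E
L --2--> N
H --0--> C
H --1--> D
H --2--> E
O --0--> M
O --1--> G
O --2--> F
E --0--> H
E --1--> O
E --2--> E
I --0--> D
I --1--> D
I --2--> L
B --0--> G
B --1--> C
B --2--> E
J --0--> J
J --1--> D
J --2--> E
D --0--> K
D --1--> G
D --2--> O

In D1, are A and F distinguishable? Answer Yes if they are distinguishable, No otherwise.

Reachable states from the start: {A,B,C,D,E,F,G,H,J,K,M,O}. Unreachable: {I,L,N} — drop them.
Initial partition by acceptance: {A,B,F,K,M,O} | {C,D,E,G,H,J}.
Refine {A,B,F,K,M,O} on symbol 0: members go to different blocks, giving {A,B,F,K} and {M,O}.
Refine {C,D,E,G,H,J} on symbol 0: members go to different blocks, giving {C,E,G,H,J} and {D}.
Refine {C,E,G,H,J} on symbol 0: members go to different blocks, giving {C,E,H,J} and {G}.
On input 1, block {C,E,H,J} splits into {C,H,J} and {E}.
No further refinement is possible. Final partition (6 blocks): {A,B,F,K} | {C,H,J} | {M,O} | {D} | {G} | {E}.
A and F lie in the same block of the stable partition, so they are equivalent — no string distinguishes them.

No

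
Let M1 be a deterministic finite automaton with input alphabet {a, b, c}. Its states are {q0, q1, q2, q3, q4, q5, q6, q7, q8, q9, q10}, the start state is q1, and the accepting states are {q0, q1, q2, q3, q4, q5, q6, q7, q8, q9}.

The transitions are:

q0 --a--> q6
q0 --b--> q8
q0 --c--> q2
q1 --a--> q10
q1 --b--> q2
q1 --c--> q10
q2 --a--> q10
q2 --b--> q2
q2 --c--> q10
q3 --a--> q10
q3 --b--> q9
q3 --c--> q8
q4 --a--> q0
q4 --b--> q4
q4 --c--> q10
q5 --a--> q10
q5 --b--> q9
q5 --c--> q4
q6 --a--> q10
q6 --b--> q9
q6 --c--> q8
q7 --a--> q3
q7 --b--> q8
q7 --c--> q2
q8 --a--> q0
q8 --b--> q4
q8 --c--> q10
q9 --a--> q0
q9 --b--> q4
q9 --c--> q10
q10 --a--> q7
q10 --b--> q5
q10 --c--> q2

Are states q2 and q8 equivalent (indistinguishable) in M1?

Every state is reachable, so we keep all 11.
Initial partition by acceptance: {q0,q1,q2,q3,q4,q5,q6,q7,q8,q9} | {q10}.
On input a, block {q0,q1,q2,q3,q4,q5,q6,q7,q8,q9} splits into {q0,q4,q7,q8,q9} and {q1,q2,q3,q5,q6}.
Refine {q0,q4,q7,q8,q9} on symbol a: members go to different blocks, giving {q4,q8,q9} and {q0,q7}.
Split {q1,q2,q3,q5,q6} by δ(·,b) → {q3,q5,q6} and {q1,q2}.
Stable partition: {q4,q8,q9} | {q10} | {q3,q5,q6} | {q0,q7} | {q1,q2} — 5 equivalence classes.
q2 and q8 end up in different blocks, so they are distinguishable. For instance, the string 'a' is accepted from only q8.

No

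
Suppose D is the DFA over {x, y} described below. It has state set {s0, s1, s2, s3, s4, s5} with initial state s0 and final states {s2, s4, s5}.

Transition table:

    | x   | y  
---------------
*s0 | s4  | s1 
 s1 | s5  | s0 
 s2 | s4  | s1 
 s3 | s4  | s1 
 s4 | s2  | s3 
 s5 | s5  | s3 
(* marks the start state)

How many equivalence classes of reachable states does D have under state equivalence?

2

Every state is reachable, so we keep all 6.
Start with accepting vs non-accepting: {s2,s4,s5} | {s0,s1,s3}.
The partition is now stable with 2 blocks: {s2,s4,s5} | {s0,s1,s3}.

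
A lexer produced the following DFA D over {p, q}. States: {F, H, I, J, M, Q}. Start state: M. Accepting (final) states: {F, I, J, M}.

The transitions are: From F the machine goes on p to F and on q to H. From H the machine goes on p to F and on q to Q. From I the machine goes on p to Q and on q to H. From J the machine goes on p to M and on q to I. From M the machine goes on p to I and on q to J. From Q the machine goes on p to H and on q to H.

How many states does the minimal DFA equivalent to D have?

Every state is reachable, so we keep all 6.
Start with accepting vs non-accepting: {F,I,J,M} | {H,Q}.
On input p, block {F,I,J,M} splits into {F,J,M} and {I}.
Refine {F,J,M} on symbol p: members go to different blocks, giving {F,J} and {M}.
On input p, block {F,J} splits into {F} and {J}.
On input p, block {H,Q} splits into {Q} and {H}.
Stable partition: {F} | {Q} | {I} | {M} | {J} | {H} — 6 equivalence classes.

6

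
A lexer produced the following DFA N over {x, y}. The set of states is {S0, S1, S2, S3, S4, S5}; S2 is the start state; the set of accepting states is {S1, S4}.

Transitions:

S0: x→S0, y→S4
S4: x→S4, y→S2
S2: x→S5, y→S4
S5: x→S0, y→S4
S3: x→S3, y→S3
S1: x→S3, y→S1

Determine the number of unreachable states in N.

BFS from S2 reaches {S0, S2, S4, S5}; the 2 state(s) S1, S3 are never visited.

2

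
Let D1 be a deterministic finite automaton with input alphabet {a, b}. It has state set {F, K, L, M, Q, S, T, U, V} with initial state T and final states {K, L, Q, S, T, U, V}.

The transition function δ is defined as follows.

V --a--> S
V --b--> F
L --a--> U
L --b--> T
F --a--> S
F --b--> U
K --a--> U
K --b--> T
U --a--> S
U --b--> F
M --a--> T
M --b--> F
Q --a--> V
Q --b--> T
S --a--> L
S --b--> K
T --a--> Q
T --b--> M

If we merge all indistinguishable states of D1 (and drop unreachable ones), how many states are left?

6

Start with accepting vs non-accepting: {K,L,Q,S,T,U,V} | {F,M}.
Refine {K,L,Q,S,T,U,V} on symbol b: members go to different blocks, giving {K,L,Q,S} and {T,U,V}.
Refine {K,L,Q,S} on symbol a: members go to different blocks, giving {K,L,Q} and {S}.
Refine {F,M} on symbol a: members go to different blocks, giving {F} and {M}.
Refine {T,U,V} on symbol a: members go to different blocks, giving {U,V} and {T}.
The partition is now stable with 6 blocks: {K,L,Q} | {F} | {U,V} | {S} | {M} | {T}.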